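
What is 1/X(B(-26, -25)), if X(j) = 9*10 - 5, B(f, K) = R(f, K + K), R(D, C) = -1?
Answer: 1/85 ≈ 0.011765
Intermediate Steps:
B(f, K) = -1
X(j) = 85 (X(j) = 90 - 5 = 85)
1/X(B(-26, -25)) = 1/85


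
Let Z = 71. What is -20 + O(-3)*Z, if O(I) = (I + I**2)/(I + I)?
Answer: -91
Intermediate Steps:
O(I) = (I + I**2)/(2*I) (O(I) = (I + I**2)/((2*I)) = (I + I**2)*(1/(2*I)) = (I + I**2)/(2*I))
-20 + O(-3)*Z = -20 + (1/2 + (1/2)*(-3))*71 = -20 + (1/2 - 3/2)*71 = -20 - 1*71 = -20 - 71 = -91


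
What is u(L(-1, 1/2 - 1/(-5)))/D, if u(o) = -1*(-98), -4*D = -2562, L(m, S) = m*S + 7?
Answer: 28/183 ≈ 0.15301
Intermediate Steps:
L(m, S) = 7 + S*m (L(m, S) = S*m + 7 = 7 + S*m)
D = 1281/2 (D = -1/4*(-2562) = 1281/2 ≈ 640.50)
u(o) = 98
u(L(-1, 1/2 - 1/(-5)))/D = 98/(1281/2) = 98*(2/1281) = 28/183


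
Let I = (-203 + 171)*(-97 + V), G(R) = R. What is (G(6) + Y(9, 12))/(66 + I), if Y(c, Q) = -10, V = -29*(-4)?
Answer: 2/271 ≈ 0.0073801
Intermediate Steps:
V = 116
I = -608 (I = (-203 + 171)*(-97 + 116) = -32*19 = -608)
(G(6) + Y(9, 12))/(66 + I) = (6 - 10)/(66 - 608) = -4/(-542) = -4*(-1/542) = 2/271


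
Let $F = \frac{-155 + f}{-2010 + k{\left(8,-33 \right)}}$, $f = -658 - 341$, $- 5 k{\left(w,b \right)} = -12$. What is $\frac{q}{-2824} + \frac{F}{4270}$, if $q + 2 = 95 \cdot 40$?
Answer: $- \frac{4069364225}{3026075556} \approx -1.3448$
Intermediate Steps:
$q = 3798$ ($q = -2 + 95 \cdot 40 = -2 + 3800 = 3798$)
$k{\left(w,b \right)} = \frac{12}{5}$ ($k{\left(w,b \right)} = \left(- \frac{1}{5}\right) \left(-12\right) = \frac{12}{5}$)
$f = -999$ ($f = -658 - 341 = -999$)
$F = \frac{2885}{5019}$ ($F = \frac{-155 - 999}{-2010 + \frac{12}{5}} = - \frac{1154}{- \frac{10038}{5}} = \left(-1154\right) \left(- \frac{5}{10038}\right) = \frac{2885}{5019} \approx 0.57482$)
$\frac{q}{-2824} + \frac{F}{4270} = \frac{3798}{-2824} + \frac{2885}{5019 \cdot 4270} = 3798 \left(- \frac{1}{2824}\right) + \frac{2885}{5019} \cdot \frac{1}{4270} = - \frac{1899}{1412} + \frac{577}{4286226} = - \frac{4069364225}{3026075556}$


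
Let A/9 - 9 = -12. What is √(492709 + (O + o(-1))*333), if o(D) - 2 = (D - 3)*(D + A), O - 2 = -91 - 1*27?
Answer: 19*√1363 ≈ 701.46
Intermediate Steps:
A = -27 (A = 81 + 9*(-12) = 81 - 108 = -27)
O = -116 (O = 2 + (-91 - 1*27) = 2 + (-91 - 27) = 2 - 118 = -116)
o(D) = 2 + (-27 + D)*(-3 + D) (o(D) = 2 + (D - 3)*(D - 27) = 2 + (-3 + D)*(-27 + D) = 2 + (-27 + D)*(-3 + D))
√(492709 + (O + o(-1))*333) = √(492709 + (-116 + (83 + (-1)² - 30*(-1)))*333) = √(492709 + (-116 + (83 + 1 + 30))*333) = √(492709 + (-116 + 114)*333) = √(492709 - 2*333) = √(492709 - 666) = √492043 = 19*√1363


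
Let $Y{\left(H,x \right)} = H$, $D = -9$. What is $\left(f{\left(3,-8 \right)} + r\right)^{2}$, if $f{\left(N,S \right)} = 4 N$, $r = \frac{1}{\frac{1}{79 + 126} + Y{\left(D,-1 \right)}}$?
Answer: $\frac{480617929}{3400336} \approx 141.34$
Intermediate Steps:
$r = - \frac{205}{1844}$ ($r = \frac{1}{\frac{1}{79 + 126} - 9} = \frac{1}{\frac{1}{205} - 9} = \frac{1}{- \frac{1844}{205}} = - \frac{205}{1844} \approx -0.11117$)
$\left(f{\left(3,-8 \right)} + r\right)^{2} = \left(4 \cdot 3 - \frac{205}{1844}\right)^{2} = \left(12 - \frac{205}{1844}\right)^{2} = \left(\frac{21923}{1844}\right)^{2} = \frac{480617929}{3400336}$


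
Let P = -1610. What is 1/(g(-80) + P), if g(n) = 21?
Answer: -1/1589 ≈ -0.00062933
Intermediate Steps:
1/(g(-80) + P) = 1/(21 - 1610) = 1/(-1589) = -1/1589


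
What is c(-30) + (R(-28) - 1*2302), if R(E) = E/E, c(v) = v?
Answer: -2331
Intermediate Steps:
R(E) = 1
c(-30) + (R(-28) - 1*2302) = -30 + (1 - 1*2302) = -30 + (1 - 2302) = -30 - 2301 = -2331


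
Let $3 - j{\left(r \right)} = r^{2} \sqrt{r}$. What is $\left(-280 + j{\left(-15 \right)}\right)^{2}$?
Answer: $-682646 + 124650 i \sqrt{15} \approx -6.8265 \cdot 10^{5} + 4.8277 \cdot 10^{5} i$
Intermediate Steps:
$j{\left(r \right)} = 3 - r^{\frac{5}{2}}$ ($j{\left(r \right)} = 3 - r^{2} \sqrt{r} = 3 - r^{\frac{5}{2}}$)
$\left(-280 + j{\left(-15 \right)}\right)^{2} = \left(-280 + \left(3 - \left(-15\right)^{\frac{5}{2}}\right)\right)^{2} = \left(-280 + \left(3 - 225 i \sqrt{15}\right)\right)^{2} = \left(-277 - 225 i \sqrt{15}\right)^{2}$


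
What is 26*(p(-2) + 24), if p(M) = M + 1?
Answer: 598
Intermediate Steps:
p(M) = 1 + M
26*(p(-2) + 24) = 26*((1 - 2) + 24) = 26*(-1 + 24) = 26*23 = 598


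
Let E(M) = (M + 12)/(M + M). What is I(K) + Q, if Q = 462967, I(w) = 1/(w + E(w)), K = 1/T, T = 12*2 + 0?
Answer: 1606032547/3469 ≈ 4.6297e+5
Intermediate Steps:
E(M) = (12 + M)/(2*M) (E(M) = (12 + M)/((2*M)) = (12 + M)*(1/(2*M)) = (12 + M)/(2*M))
T = 24 (T = 24 + 0 = 24)
K = 1/24 ≈ 0.041667
I(w) = 1/(w + (12 + w)/(2*w))
I(K) + Q = 2*(1/24)/(12 + 1/24 + 2*(1/24)²) + 462967 = 2*(1/24)/(12 + 1/24 + 2*(1/576)) + 462967 = 2*(1/24)/(12 + 1/24 + 1/288) + 462967 = 2*(1/24)/(3469/288) + 462967 = 2*(1/24)*(288/3469) + 462967 = 24/3469 + 462967 = 1606032547/3469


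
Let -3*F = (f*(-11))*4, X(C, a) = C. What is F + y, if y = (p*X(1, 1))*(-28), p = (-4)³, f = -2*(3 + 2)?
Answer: 4936/3 ≈ 1645.3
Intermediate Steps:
f = -10 (f = -2*5 = -10)
p = -64
F = -440/3 (F = -(-10*(-11))*4/3 = -110*4/3 = -⅓*440 = -440/3 ≈ -146.67)
y = 1792 (y = -64*1*(-28) = -64*(-28) = 1792)
F + y = -440/3 + 1792 = 4936/3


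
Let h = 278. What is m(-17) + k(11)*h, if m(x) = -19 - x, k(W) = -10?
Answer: -2782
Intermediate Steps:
m(-17) + k(11)*h = (-19 - 1*(-17)) - 10*278 = (-19 + 17) - 2780 = -2 - 2780 = -2782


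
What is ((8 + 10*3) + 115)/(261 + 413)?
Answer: 153/674 ≈ 0.22700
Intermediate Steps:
((8 + 10*3) + 115)/(261 + 413) = ((8 + 30) + 115)/674 = (38 + 115)*(1/674) = 153*(1/674) = 153/674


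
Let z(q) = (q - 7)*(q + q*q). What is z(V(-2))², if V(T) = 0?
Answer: 0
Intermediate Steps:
z(q) = (-7 + q)*(q + q²)
z(V(-2))² = (0*(-7 + 0² - 6*0))² = (0*(-7 + 0 + 0))² = (0*(-7))² = 0² = 0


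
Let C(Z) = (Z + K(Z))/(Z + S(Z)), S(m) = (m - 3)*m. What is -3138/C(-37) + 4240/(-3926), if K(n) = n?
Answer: 120115813/1963 ≈ 61190.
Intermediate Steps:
S(m) = m*(-3 + m) (S(m) = (-3 + m)*m = m*(-3 + m))
C(Z) = 2*Z/(Z + Z*(-3 + Z)) (C(Z) = (Z + Z)/(Z + Z*(-3 + Z)) = (2*Z)/(Z + Z*(-3 + Z)) = 2*Z/(Z + Z*(-3 + Z)))
-3138/C(-37) + 4240/(-3926) = -3138/(2/(-2 - 37)) + 4240/(-3926) = -3138/(2/(-39)) + 4240*(-1/3926) = -3138/(2*(-1/39)) - 2120/1963 = -3138/(-2/39) - 2120/1963 = -3138*(-39/2) - 2120/1963 = 61191 - 2120/1963 = 120115813/1963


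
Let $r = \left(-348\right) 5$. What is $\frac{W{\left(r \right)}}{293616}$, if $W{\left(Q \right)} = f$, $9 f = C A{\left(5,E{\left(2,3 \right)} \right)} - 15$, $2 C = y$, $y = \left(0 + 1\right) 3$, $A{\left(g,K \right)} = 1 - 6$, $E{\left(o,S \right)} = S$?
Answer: $- \frac{5}{587232} \approx -8.5145 \cdot 10^{-6}$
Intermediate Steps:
$r = -1740$
$A{\left(g,K \right)} = -5$ ($A{\left(g,K \right)} = 1 - 6 = -5$)
$y = 3$ ($y = 1 \cdot 3 = 3$)
$C = \frac{3}{2}$ ($C = \frac{1}{2} \cdot 3 = \frac{3}{2} \approx 1.5$)
$f = - \frac{5}{2}$ ($f = \frac{\frac{3}{2} \left(-5\right) - 15}{9} = \frac{- \frac{15}{2} - 15}{9} = \frac{1}{9} \left(- \frac{45}{2}\right) = - \frac{5}{2} \approx -2.5$)
$W{\left(Q \right)} = - \frac{5}{2}$
$\frac{W{\left(r \right)}}{293616} = - \frac{5}{2 \cdot 293616} = \left(- \frac{5}{2}\right) \frac{1}{293616} = - \frac{5}{587232}$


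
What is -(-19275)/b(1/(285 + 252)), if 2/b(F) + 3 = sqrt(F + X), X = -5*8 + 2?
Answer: -57825/2 + 6425*I*sqrt(10957485)/358 ≈ -28913.0 + 59408.0*I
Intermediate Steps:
X = -38 (X = -40 + 2 = -38)
b(F) = 2/(-3 + sqrt(-38 + F)) (b(F) = 2/(-3 + sqrt(F - 38)) = 2/(-3 + sqrt(-38 + F)))
-(-19275)/b(1/(285 + 252)) = -(-19275)/(2/(-3 + sqrt(-38 + 1/(285 + 252)))) = -(-19275)/(2/(-3 + sqrt(-38 + 1/537))) = -(-19275)/(2/(-3 + sqrt(-20405/537))) = -(-19275)/(2/(-3 + I*sqrt(10957485)/537)) = -(-19275)*(-3/2 + I*sqrt(10957485)/1074) = -(57825/2 - 6425*I*sqrt(10957485)/358) = -57825/2 + 6425*I*sqrt(10957485)/358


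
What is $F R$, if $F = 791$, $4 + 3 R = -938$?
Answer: $-248374$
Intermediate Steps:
$R = -314$ ($R = - \frac{4}{3} + \frac{1}{3} \left(-938\right) = - \frac{4}{3} - \frac{938}{3} = -314$)
$F R = 791 \left(-314\right) = -248374$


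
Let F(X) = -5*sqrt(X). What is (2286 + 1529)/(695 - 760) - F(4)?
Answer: -633/13 ≈ -48.692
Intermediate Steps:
(2286 + 1529)/(695 - 760) - F(4) = (2286 + 1529)/(695 - 760) - (-5)*sqrt(4) = 3815/(-65) - (-5)*2 = 3815*(-1/65) - 1*(-10) = -763/13 + 10 = -633/13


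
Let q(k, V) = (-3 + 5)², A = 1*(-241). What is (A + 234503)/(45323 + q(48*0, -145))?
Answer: 8078/1563 ≈ 5.1683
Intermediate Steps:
A = -241
q(k, V) = 4 (q(k, V) = 2² = 4)
(A + 234503)/(45323 + q(48*0, -145)) = (-241 + 234503)/(45323 + 4) = 234262/45327 = 234262*(1/45327) = 8078/1563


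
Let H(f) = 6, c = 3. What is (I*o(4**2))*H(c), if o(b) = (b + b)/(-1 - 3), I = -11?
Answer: 528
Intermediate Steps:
o(b) = -b/2 (o(b) = (2*b)/(-4) = (2*b)*(-1/4) = -b/2)
(I*o(4**2))*H(c) = -(-11)*4**2/2*6 = -(-11)*16/2*6 = -11*(-8)*6 = 88*6 = 528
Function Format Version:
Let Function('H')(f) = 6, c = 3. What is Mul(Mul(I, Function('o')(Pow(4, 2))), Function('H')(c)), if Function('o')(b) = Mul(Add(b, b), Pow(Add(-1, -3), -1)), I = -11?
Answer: 528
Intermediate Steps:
Function('o')(b) = Mul(Rational(-1, 2), b) (Function('o')(b) = Mul(Mul(2, b), Pow(-4, -1)) = Mul(Mul(2, b), Rational(-1, 4)) = Mul(Rational(-1, 2), b))
Mul(Mul(I, Function('o')(Pow(4, 2))), Function('H')(c)) = Mul(Mul(-11, Mul(Rational(-1, 2), Pow(4, 2))), 6) = Mul(Mul(-11, Mul(Rational(-1, 2), 16)), 6) = Mul(Mul(-11, -8), 6) = Mul(88, 6) = 528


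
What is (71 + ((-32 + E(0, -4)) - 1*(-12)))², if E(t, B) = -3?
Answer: 2304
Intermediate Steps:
(71 + ((-32 + E(0, -4)) - 1*(-12)))² = (71 + ((-32 - 3) - 1*(-12)))² = (71 + (-35 + 12))² = (71 - 23)² = 48² = 2304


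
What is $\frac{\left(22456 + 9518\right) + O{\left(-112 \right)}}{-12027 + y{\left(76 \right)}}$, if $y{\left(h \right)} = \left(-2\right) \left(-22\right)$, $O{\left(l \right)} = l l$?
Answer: $- \frac{44518}{11983} \approx -3.7151$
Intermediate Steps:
$O{\left(l \right)} = l^{2}$
$y{\left(h \right)} = 44$
$\frac{\left(22456 + 9518\right) + O{\left(-112 \right)}}{-12027 + y{\left(76 \right)}} = \frac{\left(22456 + 9518\right) + \left(-112\right)^{2}}{-12027 + 44} = \frac{31974 + 12544}{-11983} = 44518 \left(- \frac{1}{11983}\right) = - \frac{44518}{11983}$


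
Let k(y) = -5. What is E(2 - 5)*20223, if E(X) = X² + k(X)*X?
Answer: 485352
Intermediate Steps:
E(X) = X² - 5*X
E(2 - 5)*20223 = ((2 - 5)*(-5 + (2 - 5)))*20223 = -3*(-5 - 3)*20223 = -3*(-8)*20223 = 24*20223 = 485352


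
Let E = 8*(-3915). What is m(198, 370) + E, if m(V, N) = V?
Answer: -31122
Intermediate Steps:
E = -31320
m(198, 370) + E = 198 - 31320 = -31122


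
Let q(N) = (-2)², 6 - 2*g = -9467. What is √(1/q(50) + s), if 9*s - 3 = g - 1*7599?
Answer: I*√11429/6 ≈ 17.818*I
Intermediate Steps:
g = 9473/2 (g = 3 - ½*(-9467) = 3 + 9467/2 = 9473/2 ≈ 4736.5)
q(N) = 4
s = -5719/18 (s = ⅓ + (9473/2 - 1*7599)/9 = ⅓ + (9473/2 - 7599)/9 = ⅓ + (⅑)*(-5725/2) = ⅓ - 5725/18 = -5719/18 ≈ -317.72)
√(1/q(50) + s) = √(1/4 - 5719/18) = √(¼ - 5719/18) = √(-11429/36) = I*√11429/6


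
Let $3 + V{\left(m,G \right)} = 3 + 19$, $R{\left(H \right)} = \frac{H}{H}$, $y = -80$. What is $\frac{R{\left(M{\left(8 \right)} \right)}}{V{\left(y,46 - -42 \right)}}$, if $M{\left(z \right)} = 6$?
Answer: $\frac{1}{19} \approx 0.052632$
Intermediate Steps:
$R{\left(H \right)} = 1$
$V{\left(m,G \right)} = 19$ ($V{\left(m,G \right)} = -3 + \left(3 + 19\right) = -3 + 22 = 19$)
$\frac{R{\left(M{\left(8 \right)} \right)}}{V{\left(y,46 - -42 \right)}} = 1 \cdot \frac{1}{19} = \frac{1}{19}$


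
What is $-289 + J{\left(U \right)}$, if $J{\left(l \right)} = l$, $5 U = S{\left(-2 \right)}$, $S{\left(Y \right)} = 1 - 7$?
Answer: $- \frac{1451}{5} \approx -290.2$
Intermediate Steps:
$S{\left(Y \right)} = -6$ ($S{\left(Y \right)} = 1 - 7 = -6$)
$U = - \frac{6}{5}$ ($U = \frac{1}{5} \left(-6\right) = - \frac{6}{5} \approx -1.2$)
$-289 + J{\left(U \right)} = -289 - \frac{6}{5} = - \frac{1451}{5}$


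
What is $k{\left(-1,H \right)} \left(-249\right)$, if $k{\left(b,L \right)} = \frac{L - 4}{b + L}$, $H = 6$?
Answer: $- \frac{498}{5} \approx -99.6$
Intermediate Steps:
$k{\left(b,L \right)} = \frac{-4 + L}{L + b}$
$k{\left(-1,H \right)} \left(-249\right) = \frac{-4 + 6}{6 - 1} \left(-249\right) = \frac{1}{5} \cdot 2 \left(-249\right) = \frac{2}{5} \left(-249\right) = - \frac{498}{5}$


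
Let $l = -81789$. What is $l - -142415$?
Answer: $60626$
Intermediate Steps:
$l - -142415 = -81789 - -142415 = -81789 + 142415 = 60626$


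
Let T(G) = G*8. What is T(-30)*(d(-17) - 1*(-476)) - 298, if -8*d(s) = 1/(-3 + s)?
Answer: -229079/2 ≈ -1.1454e+5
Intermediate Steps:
T(G) = 8*G
d(s) = -1/(8*(-3 + s))
T(-30)*(d(-17) - 1*(-476)) - 298 = (8*(-30))*(-1/(-24 + 8*(-17)) - 1*(-476)) - 298 = -240*(-1/(-24 - 136) + 476) - 298 = -240*(-1/(-160) + 476) - 298 = -240*(-1*(-1/160) + 476) - 298 = -240*(1/160 + 476) - 298 = -240*76161/160 - 298 = -228483/2 - 298 = -229079/2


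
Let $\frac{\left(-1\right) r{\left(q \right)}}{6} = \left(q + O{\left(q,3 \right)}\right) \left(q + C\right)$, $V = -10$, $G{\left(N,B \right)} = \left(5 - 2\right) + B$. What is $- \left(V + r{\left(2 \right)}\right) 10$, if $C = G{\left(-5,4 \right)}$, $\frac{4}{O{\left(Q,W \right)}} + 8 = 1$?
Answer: $\frac{6100}{7} \approx 871.43$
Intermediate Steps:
$O{\left(Q,W \right)} = - \frac{4}{7}$ ($O{\left(Q,W \right)} = \frac{4}{-8 + 1} = \frac{4}{-7} = 4 \left(- \frac{1}{7}\right) = - \frac{4}{7}$)
$G{\left(N,B \right)} = 3 + B$
$C = 7$ ($C = 3 + 4 = 7$)
$r{\left(q \right)} = - 6 \left(7 + q\right) \left(- \frac{4}{7} + q\right)$ ($r{\left(q \right)} = - 6 \left(q - \frac{4}{7}\right) \left(q + 7\right) = - 6 \left(- \frac{4}{7} + q\right) \left(7 + q\right) = - 6 \left(7 + q\right) \left(- \frac{4}{7} + q\right)$)
$- \left(V + r{\left(2 \right)}\right) 10 = - \left(-10 - \left(\frac{372}{7} + 24\right)\right) 10 = - \left(-10 - \frac{540}{7}\right) 10 = - \frac{\left(-610\right) 10}{7} = \left(-1\right) \left(- \frac{6100}{7}\right) = \frac{6100}{7}$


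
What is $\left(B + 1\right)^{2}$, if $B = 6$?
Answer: $49$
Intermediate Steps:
$\left(B + 1\right)^{2} = \left(6 + 1\right)^{2} = 7^{2} = 49$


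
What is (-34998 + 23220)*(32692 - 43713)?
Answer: 129805338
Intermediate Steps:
(-34998 + 23220)*(32692 - 43713) = -11778*(-11021) = 129805338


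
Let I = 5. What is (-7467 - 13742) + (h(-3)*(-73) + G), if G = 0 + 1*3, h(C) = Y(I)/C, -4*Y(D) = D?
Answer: -254837/12 ≈ -21236.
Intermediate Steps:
Y(D) = -D/4
h(C) = -5/(4*C) (h(C) = (-1/4*5)/C = -5/(4*C))
G = 3 (G = 0 + 3 = 3)
(-7467 - 13742) + (h(-3)*(-73) + G) = (-7467 - 13742) + (-5/4/(-3)*(-73) + 3) = -21209 + (-5/4*(-1/3)*(-73) + 3) = -21209 + ((5/12)*(-73) + 3) = -21209 + (-365/12 + 3) = -21209 - 329/12 = -254837/12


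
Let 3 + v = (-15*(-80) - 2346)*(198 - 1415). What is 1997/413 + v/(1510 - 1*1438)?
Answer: 192048737/9912 ≈ 19375.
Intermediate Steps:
v = 1394679 (v = -3 + (-15*(-80) - 2346)*(198 - 1415) = -3 + (1200 - 2346)*(-1217) = -3 - 1146*(-1217) = -3 + 1394682 = 1394679)
1997/413 + v/(1510 - 1*1438) = 1997/413 + 1394679/(1510 - 1*1438) = 1997*(1/413) + 1394679/(1510 - 1438) = 1997/413 + 1394679/72 = 1997/413 + 1394679*(1/72) = 1997/413 + 464893/24 = 192048737/9912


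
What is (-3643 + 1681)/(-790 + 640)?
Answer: 327/25 ≈ 13.080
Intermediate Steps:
(-3643 + 1681)/(-790 + 640) = -1962/(-150) = -1962*(-1/150) = 327/25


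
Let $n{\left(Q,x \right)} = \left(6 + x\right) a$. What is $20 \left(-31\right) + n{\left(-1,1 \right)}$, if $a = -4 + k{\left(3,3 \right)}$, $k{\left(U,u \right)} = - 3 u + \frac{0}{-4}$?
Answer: $-711$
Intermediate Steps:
$k{\left(U,u \right)} = - 3 u$ ($k{\left(U,u \right)} = - 3 u + 0 \left(- \frac{1}{4}\right) = - 3 u + 0 = - 3 u$)
$a = -13$ ($a = -4 - 9 = -13$)
$n{\left(Q,x \right)} = -78 - 13 x$ ($n{\left(Q,x \right)} = \left(6 + x\right) \left(-13\right) = -78 - 13 x$)
$20 \left(-31\right) + n{\left(-1,1 \right)} = 20 \left(-31\right) - 91 = -620 - 91 = -711$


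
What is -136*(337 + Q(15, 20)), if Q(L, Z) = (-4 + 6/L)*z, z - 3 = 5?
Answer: -209576/5 ≈ -41915.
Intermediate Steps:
z = 8 (z = 3 + 5 = 8)
Q(L, Z) = -32 + 48/L (Q(L, Z) = (-4 + 6/L)*8 = -32 + 48/L)
-136*(337 + Q(15, 20)) = -136*(337 + (-32 + 48/15)) = -136*(337 + (-32 + 48*(1/15))) = -136*(337 + (-32 + 16/5)) = -136*(337 - 144/5) = -136*1541/5 = -209576/5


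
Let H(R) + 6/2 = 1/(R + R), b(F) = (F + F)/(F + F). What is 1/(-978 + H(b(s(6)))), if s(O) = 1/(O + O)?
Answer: -2/1961 ≈ -0.0010199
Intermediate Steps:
s(O) = 1/(2*O)
b(F) = 1 (b(F) = (2*F)/((2*F)) = (2*F)*(1/(2*F)) = 1)
H(R) = -3 + 1/(2*R) (H(R) = -3 + 1/(R + R) = -3 + 1/(2*R))
1/(-978 + H(b(s(6)))) = 1/(-978 + (-3 + (½)/1)) = 1/(-978 + (-3 + (½)*1)) = 1/(-978 + (-3 + ½)) = 1/(-978 - 5/2) = 1/(-1961/2) = -2/1961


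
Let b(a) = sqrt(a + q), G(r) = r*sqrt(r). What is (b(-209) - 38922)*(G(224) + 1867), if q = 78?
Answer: -(1867 + 896*sqrt(14))*(38922 - I*sqrt(131)) ≈ -2.0315e+8 + 59740.0*I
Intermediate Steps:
G(r) = r**(3/2)
b(a) = sqrt(78 + a) (b(a) = sqrt(a + 78) = sqrt(78 + a))
(b(-209) - 38922)*(G(224) + 1867) = (sqrt(78 - 209) - 38922)*(224**(3/2) + 1867) = (sqrt(-131) - 38922)*(896*sqrt(14) + 1867) = (I*sqrt(131) - 38922)*(1867 + 896*sqrt(14)) = (-38922 + I*sqrt(131))*(1867 + 896*sqrt(14))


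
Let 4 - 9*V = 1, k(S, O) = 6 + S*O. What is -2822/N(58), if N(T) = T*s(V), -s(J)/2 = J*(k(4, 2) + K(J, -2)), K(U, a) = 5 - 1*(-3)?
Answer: 4233/1276 ≈ 3.3174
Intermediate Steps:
K(U, a) = 8 (K(U, a) = 5 + 3 = 8)
k(S, O) = 6 + O*S
V = ⅓ (V = 4/9 - ⅑*1 = 4/9 - ⅑ = ⅓ ≈ 0.33333)
s(J) = -44*J (s(J) = -2*J*((6 + 2*4) + 8) = -2*J*((6 + 8) + 8) = -2*J*(14 + 8) = -2*J*22 = -44*J)
N(T) = -44*T/3 (N(T) = T*(-44*⅓) = T*(-44/3) = -44*T/3)
-2822/N(58) = -2822/((-44/3*58)) = -2822/(-2552/3) = -2822*(-3/2552) = 4233/1276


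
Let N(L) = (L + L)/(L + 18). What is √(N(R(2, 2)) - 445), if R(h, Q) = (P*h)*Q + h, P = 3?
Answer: I*√7106/4 ≈ 21.074*I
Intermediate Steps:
R(h, Q) = h + 3*Q*h (R(h, Q) = (3*h)*Q + h = 3*Q*h + h = h + 3*Q*h)
N(L) = 2*L/(18 + L) (N(L) = (2*L)/(18 + L) = 2*L/(18 + L))
√(N(R(2, 2)) - 445) = √(2*(2*(1 + 3*2))/(18 + 2*(1 + 3*2)) - 445) = √(2*(2*(1 + 6))/(18 + 2*(1 + 6)) - 445) = √(2*(2*7)/(18 + 2*7) - 445) = √(2*14/(18 + 14) - 445) = √(2*14/32 - 445) = √(2*14*(1/32) - 445) = √(7/8 - 445) = √(-3553/8) = I*√7106/4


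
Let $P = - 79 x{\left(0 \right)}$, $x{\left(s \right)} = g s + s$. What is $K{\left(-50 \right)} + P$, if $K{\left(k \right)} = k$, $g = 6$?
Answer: $-50$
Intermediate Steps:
$x{\left(s \right)} = 7 s$ ($x{\left(s \right)} = 6 s + s = 7 s$)
$P = 0$ ($P = - 79 \cdot 7 \cdot 0 = \left(-79\right) 0 = 0$)
$K{\left(-50 \right)} + P = -50 + 0 = -50$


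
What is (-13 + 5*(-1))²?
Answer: 324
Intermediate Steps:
(-13 + 5*(-1))² = (-13 - 5)² = (-18)² = 324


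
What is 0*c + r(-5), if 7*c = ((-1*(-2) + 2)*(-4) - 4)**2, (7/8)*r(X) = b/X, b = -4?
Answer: 32/35 ≈ 0.91429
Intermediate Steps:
r(X) = -32/(7*X) (r(X) = 8*(-4/X)/7 = -32/(7*X))
c = 400/7 (c = ((-1*(-2) + 2)*(-4) - 4)**2/7 = ((2 + 2)*(-4) - 4)**2/7 = (4*(-4) - 4)**2/7 = (-16 - 4)**2/7 = (1/7)*(-20)**2 = (1/7)*400 = 400/7 ≈ 57.143)
0*c + r(-5) = 0*(400/7) - 32/7/(-5) = 0 - 32/7*(-1/5) = 0 + 32/35 = 32/35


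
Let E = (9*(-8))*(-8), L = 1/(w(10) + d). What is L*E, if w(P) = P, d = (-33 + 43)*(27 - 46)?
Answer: -16/5 ≈ -3.2000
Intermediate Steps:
d = -190 (d = 10*(-19) = -190)
L = -1/180 (L = 1/(10 - 190) = 1/(-180) = -1/180 ≈ -0.0055556)
E = 576 (E = -72*(-8) = 576)
L*E = -1/180*576 = -16/5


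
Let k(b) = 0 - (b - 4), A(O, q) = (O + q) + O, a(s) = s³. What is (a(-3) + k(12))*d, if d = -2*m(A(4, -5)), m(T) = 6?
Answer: 420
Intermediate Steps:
A(O, q) = q + 2*O
d = -12 (d = -2*6 = -12)
k(b) = 4 - b (k(b) = 0 - (-4 + b) = 0 + (4 - b) = 4 - b)
(a(-3) + k(12))*d = ((-3)³ + (4 - 1*12))*(-12) = (-27 + (4 - 12))*(-12) = (-27 - 8)*(-12) = -35*(-12) = 420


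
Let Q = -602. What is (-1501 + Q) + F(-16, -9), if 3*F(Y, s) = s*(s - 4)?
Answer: -2064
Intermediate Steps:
F(Y, s) = s*(-4 + s)/3 (F(Y, s) = (s*(s - 4))/3 = (s*(-4 + s))/3 = s*(-4 + s)/3)
(-1501 + Q) + F(-16, -9) = (-1501 - 602) + (1/3)*(-9)*(-4 - 9) = -2103 + (1/3)*(-9)*(-13) = -2103 + 39 = -2064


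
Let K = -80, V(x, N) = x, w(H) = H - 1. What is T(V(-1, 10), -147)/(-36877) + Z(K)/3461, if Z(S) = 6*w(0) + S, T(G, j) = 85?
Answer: -3465607/127631297 ≈ -0.027153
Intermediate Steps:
w(H) = -1 + H
Z(S) = -6 + S (Z(S) = 6*(-1 + 0) + S = 6*(-1) + S = -6 + S)
T(V(-1, 10), -147)/(-36877) + Z(K)/3461 = 85/(-36877) + (-6 - 80)/3461 = 85*(-1/36877) - 86*1/3461 = -85/36877 - 86/3461 = -3465607/127631297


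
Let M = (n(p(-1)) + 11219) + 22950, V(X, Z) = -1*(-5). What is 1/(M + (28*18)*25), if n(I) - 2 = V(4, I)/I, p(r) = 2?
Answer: 2/93547 ≈ 2.1380e-5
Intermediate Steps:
V(X, Z) = 5
n(I) = 2 + 5/I
M = 68347/2 (M = ((2 + 5/2) + 11219) + 22950 = (9/2 + 11219) + 22950 = 22447/2 + 22950 = 68347/2 ≈ 34174.)
1/(M + (28*18)*25) = 1/(68347/2 + (28*18)*25) = 1/(68347/2 + 504*25) = 1/(68347/2 + 12600) = 1/(93547/2) = 2/93547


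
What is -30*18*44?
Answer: -23760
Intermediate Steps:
-30*18*44 = -540*44 = -23760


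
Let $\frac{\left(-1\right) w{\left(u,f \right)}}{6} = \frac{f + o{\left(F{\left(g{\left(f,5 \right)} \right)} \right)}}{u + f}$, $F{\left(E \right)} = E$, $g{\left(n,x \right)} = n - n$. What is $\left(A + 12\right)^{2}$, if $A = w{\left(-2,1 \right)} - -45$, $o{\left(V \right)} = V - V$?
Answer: $3969$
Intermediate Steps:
$g{\left(n,x \right)} = 0$
$o{\left(V \right)} = 0$
$w{\left(u,f \right)} = - \frac{6 f}{f + u}$ ($w{\left(u,f \right)} = - 6 \frac{f + 0}{u + f} = - 6 \frac{f}{f + u} = - \frac{6 f}{f + u}$)
$A = 51$ ($A = \left(-6\right) 1 \frac{1}{1 - 2} - -45 = \left(-6\right) 1 \frac{1}{-1} + 45 = \left(-6\right) 1 \left(-1\right) + 45 = 6 + 45 = 51$)
$\left(A + 12\right)^{2} = \left(51 + 12\right)^{2} = 63^{2} = 3969$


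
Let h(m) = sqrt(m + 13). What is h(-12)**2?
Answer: 1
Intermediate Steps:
h(m) = sqrt(13 + m)
h(-12)**2 = (sqrt(13 - 12))**2 = (sqrt(1))**2 = 1**2 = 1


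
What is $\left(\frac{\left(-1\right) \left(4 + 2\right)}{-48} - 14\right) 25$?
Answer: $- \frac{2775}{8} \approx -346.88$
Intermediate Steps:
$\left(\frac{\left(-1\right) \left(4 + 2\right)}{-48} - 14\right) 25 = \left(\left(-1\right) 6 \left(- \frac{1}{48}\right) - 14\right) 25 = \left(\left(-6\right) \left(- \frac{1}{48}\right) - 14\right) 25 = \left(\frac{1}{8} - 14\right) 25 = \left(- \frac{111}{8}\right) 25 = - \frac{2775}{8}$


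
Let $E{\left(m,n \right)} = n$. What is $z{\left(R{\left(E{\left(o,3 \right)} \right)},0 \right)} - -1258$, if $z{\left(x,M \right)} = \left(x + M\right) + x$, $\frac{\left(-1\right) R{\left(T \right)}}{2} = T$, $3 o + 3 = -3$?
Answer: $1246$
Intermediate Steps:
$o = -2$ ($o = -1 + \frac{1}{3} \left(-3\right) = -1 - 1 = -2$)
$R{\left(T \right)} = - 2 T$
$z{\left(x,M \right)} = M + 2 x$ ($z{\left(x,M \right)} = \left(M + x\right) + x = M + 2 x$)
$z{\left(R{\left(E{\left(o,3 \right)} \right)},0 \right)} - -1258 = \left(0 + 2 \left(\left(-2\right) 3\right)\right) - -1258 = \left(0 + 2 \left(-6\right)\right) + 1258 = \left(0 - 12\right) + 1258 = -12 + 1258 = 1246$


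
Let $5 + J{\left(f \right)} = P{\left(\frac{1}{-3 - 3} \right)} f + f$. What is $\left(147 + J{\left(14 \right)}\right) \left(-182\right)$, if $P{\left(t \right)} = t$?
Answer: $- \frac{83902}{3} \approx -27967.0$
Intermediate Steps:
$J{\left(f \right)} = -5 + \frac{5 f}{6}$ ($J{\left(f \right)} = -5 + \left(\frac{f}{-3 - 3} + f\right) = -5 + \left(\frac{f}{-6} + f\right) = -5 + \left(- \frac{f}{6} + f\right) = -5 + \frac{5 f}{6}$)
$\left(147 + J{\left(14 \right)}\right) \left(-182\right) = \left(147 + \left(-5 + \frac{5}{6} \cdot 14\right)\right) \left(-182\right) = \left(147 + \left(-5 + \frac{35}{3}\right)\right) \left(-182\right) = \left(147 + \frac{20}{3}\right) \left(-182\right) = \frac{461}{3} \left(-182\right) = - \frac{83902}{3}$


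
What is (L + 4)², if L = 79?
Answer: 6889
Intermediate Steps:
(L + 4)² = (79 + 4)² = 83² = 6889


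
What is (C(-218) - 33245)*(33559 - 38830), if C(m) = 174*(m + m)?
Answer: 575113539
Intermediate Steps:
C(m) = 348*m (C(m) = 174*(2*m) = 348*m)
(C(-218) - 33245)*(33559 - 38830) = (348*(-218) - 33245)*(33559 - 38830) = (-75864 - 33245)*(-5271) = -109109*(-5271) = 575113539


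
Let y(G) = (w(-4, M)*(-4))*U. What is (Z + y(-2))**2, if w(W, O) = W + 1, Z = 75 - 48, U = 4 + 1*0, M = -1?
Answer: 5625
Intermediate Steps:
U = 4 (U = 4 + 0 = 4)
Z = 27
w(W, O) = 1 + W
y(G) = 48 (y(G) = ((1 - 4)*(-4))*4 = -3*(-4)*4 = 12*4 = 48)
(Z + y(-2))**2 = (27 + 48)**2 = 75**2 = 5625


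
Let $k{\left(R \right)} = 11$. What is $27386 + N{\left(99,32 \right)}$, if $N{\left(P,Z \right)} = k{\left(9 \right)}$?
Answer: $27397$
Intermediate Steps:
$N{\left(P,Z \right)} = 11$
$27386 + N{\left(99,32 \right)} = 27386 + 11 = 27397$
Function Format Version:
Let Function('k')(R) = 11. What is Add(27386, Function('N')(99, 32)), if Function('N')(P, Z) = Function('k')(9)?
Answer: 27397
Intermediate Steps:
Function('N')(P, Z) = 11
Add(27386, Function('N')(99, 32)) = Add(27386, 11) = 27397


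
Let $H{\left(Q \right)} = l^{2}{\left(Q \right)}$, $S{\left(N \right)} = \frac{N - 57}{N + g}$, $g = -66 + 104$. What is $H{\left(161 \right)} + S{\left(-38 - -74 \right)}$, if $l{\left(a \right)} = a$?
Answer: $\frac{1918133}{74} \approx 25921.0$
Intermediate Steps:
$g = 38$
$S{\left(N \right)} = \frac{-57 + N}{38 + N}$ ($S{\left(N \right)} = \frac{N - 57}{N + 38} = \frac{-57 + N}{38 + N}$)
$H{\left(Q \right)} = Q^{2}$
$H{\left(161 \right)} + S{\left(-38 - -74 \right)} = 161^{2} + \frac{-57 - -36}{38 - -36} = 25921 + \frac{-57 + \left(-38 + 74\right)}{38 + \left(-38 + 74\right)} = 25921 + \frac{-57 + 36}{38 + 36} = 25921 + \frac{1}{74} \left(-21\right) = 25921 - \frac{21}{74} = \frac{1918133}{74}$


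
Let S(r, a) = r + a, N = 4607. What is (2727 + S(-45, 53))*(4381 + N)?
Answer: 24582180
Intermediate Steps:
S(r, a) = a + r
(2727 + S(-45, 53))*(4381 + N) = (2727 + (53 - 45))*(4381 + 4607) = (2727 + 8)*8988 = 2735*8988 = 24582180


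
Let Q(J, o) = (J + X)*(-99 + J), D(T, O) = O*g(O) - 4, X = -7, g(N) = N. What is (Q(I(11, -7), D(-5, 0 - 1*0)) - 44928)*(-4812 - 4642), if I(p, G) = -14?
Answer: 402314970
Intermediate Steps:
D(T, O) = -4 + O² (D(T, O) = O*O - 4 = O² - 4 = -4 + O²)
Q(J, o) = (-99 + J)*(-7 + J) (Q(J, o) = (J - 7)*(-99 + J) = (-7 + J)*(-99 + J) = (-99 + J)*(-7 + J))
(Q(I(11, -7), D(-5, 0 - 1*0)) - 44928)*(-4812 - 4642) = ((693 + (-14)² - 106*(-14)) - 44928)*(-4812 - 4642) = ((693 + 196 + 1484) - 44928)*(-9454) = (2373 - 44928)*(-9454) = -42555*(-9454) = 402314970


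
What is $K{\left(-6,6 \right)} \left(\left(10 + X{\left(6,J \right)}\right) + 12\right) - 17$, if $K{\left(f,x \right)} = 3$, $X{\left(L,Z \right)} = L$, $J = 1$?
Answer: $67$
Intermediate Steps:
$K{\left(-6,6 \right)} \left(\left(10 + X{\left(6,J \right)}\right) + 12\right) - 17 = 3 \left(\left(10 + 6\right) + 12\right) - 17 = 3 \left(16 + 12\right) - 17 = 3 \cdot 28 - 17 = 84 - 17 = 67$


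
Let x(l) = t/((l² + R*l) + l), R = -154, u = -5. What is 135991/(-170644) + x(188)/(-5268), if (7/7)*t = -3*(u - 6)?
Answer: -392826791691/492925671280 ≈ -0.79693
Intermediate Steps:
t = 33 (t = -3*(-5 - 6) = -3*(-11) = 33)
x(l) = 33/(l² - 153*l) (x(l) = 33/((l² - 154*l) + l) = 33/(l² - 153*l))
135991/(-170644) + x(188)/(-5268) = 135991/(-170644) + (33/(188*(-153 + 188)))/(-5268) = 135991*(-1/170644) + (33*(1/188)/35)*(-1/5268) = -135991/170644 + (33*(1/188)*(1/35))*(-1/5268) = -135991/170644 + (33/6580)*(-1/5268) = -135991/170644 - 11/11554480 = -392826791691/492925671280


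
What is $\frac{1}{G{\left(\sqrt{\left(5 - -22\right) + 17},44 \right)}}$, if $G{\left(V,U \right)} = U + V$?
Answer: $\frac{1}{43} - \frac{\sqrt{11}}{946} \approx 0.01975$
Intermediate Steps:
$\frac{1}{G{\left(\sqrt{\left(5 - -22\right) + 17},44 \right)}} = \frac{1}{44 + \sqrt{\left(5 - -22\right) + 17}} = \frac{1}{44 + \sqrt{\left(5 + 22\right) + 17}} = \frac{1}{44 + \sqrt{27 + 17}} = \frac{1}{44 + \sqrt{44}} = \frac{1}{44 + 2 \sqrt{11}}$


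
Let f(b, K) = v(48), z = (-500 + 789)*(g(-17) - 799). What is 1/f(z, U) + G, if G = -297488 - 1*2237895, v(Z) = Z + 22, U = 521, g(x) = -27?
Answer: -177476809/70 ≈ -2.5354e+6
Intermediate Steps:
z = -238714 (z = (-500 + 789)*(-27 - 799) = 289*(-826) = -238714)
v(Z) = 22 + Z
f(b, K) = 70 (f(b, K) = 22 + 48 = 70)
G = -2535383 (G = -297488 - 2237895 = -2535383)
1/f(z, U) + G = 1/70 - 2535383 = -177476809/70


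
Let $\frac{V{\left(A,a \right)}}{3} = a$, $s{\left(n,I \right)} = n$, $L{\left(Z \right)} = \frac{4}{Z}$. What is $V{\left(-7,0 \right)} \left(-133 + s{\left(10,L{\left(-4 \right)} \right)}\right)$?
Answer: $0$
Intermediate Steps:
$V{\left(A,a \right)} = 3 a$
$V{\left(-7,0 \right)} \left(-133 + s{\left(10,L{\left(-4 \right)} \right)}\right) = 3 \cdot 0 \left(-133 + 10\right) = 0 \left(-123\right) = 0$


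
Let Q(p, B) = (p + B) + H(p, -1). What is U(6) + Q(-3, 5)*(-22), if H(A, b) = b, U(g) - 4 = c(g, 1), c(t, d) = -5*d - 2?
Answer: -25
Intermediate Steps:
c(t, d) = -2 - 5*d
U(g) = -3 (U(g) = 4 + (-2 - 5*1) = 4 + (-2 - 5) = 4 - 7 = -3)
Q(p, B) = -1 + B + p (Q(p, B) = (p + B) - 1 = (B + p) - 1 = -1 + B + p)
U(6) + Q(-3, 5)*(-22) = -3 + (-1 + 5 - 3)*(-22) = -3 + 1*(-22) = -3 - 22 = -25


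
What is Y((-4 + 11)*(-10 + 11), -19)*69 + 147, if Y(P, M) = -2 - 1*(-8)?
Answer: 561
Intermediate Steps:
Y(P, M) = 6 (Y(P, M) = -2 + 8 = 6)
Y((-4 + 11)*(-10 + 11), -19)*69 + 147 = 6*69 + 147 = 414 + 147 = 561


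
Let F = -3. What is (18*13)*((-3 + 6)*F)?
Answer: -2106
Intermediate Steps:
(18*13)*((-3 + 6)*F) = (18*13)*((-3 + 6)*(-3)) = 234*(3*(-3)) = 234*(-9) = -2106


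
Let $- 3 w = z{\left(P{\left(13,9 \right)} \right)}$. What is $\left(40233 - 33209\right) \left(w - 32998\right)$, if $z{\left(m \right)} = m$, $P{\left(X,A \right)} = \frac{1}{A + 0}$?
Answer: $- \frac{6258011728}{27} \approx -2.3178 \cdot 10^{8}$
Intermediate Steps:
$P{\left(X,A \right)} = \frac{1}{A}$
$w = - \frac{1}{27}$ ($w = - \frac{1}{3 \cdot 9} = \left(- \frac{1}{3}\right) \frac{1}{9} = - \frac{1}{27} \approx -0.037037$)
$\left(40233 - 33209\right) \left(w - 32998\right) = \left(40233 - 33209\right) \left(- \frac{1}{27} - 32998\right) = 7024 \left(- \frac{890947}{27}\right) = - \frac{6258011728}{27}$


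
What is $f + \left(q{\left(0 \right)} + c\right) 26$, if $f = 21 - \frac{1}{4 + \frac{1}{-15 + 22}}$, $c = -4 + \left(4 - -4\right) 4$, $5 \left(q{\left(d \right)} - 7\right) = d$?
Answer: $\frac{26992}{29} \approx 930.76$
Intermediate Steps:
$q{\left(d \right)} = 7 + \frac{d}{5}$
$c = 28$ ($c = -4 + \left(4 + 4\right) 4 = -4 + 8 \cdot 4 = -4 + 32 = 28$)
$f = \frac{602}{29}$ ($f = 21 - \frac{1}{4 + \frac{1}{7}} = 21 - \frac{1}{\frac{29}{7}} = 21 - \frac{7}{29} = \frac{602}{29} \approx 20.759$)
$f + \left(q{\left(0 \right)} + c\right) 26 = \frac{602}{29} + \left(\left(7 + \frac{1}{5} \cdot 0\right) + 28\right) 26 = \frac{602}{29} + \left(\left(7 + 0\right) + 28\right) 26 = \frac{602}{29} + \left(7 + 28\right) 26 = \frac{602}{29} + 35 \cdot 26 = \frac{602}{29} + 910 = \frac{26992}{29}$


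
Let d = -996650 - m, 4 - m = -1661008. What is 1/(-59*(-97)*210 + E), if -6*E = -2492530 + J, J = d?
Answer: 3/6180586 ≈ 4.8539e-7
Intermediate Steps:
m = 1661012 (m = 4 - 1*(-1661008) = 4 + 1661008 = 1661012)
d = -2657662 (d = -996650 - 1*1661012 = -996650 - 1661012 = -2657662)
J = -2657662
E = 2575096/3 (E = -(-2492530 - 2657662)/6 = -1/6*(-5150192) = 2575096/3 ≈ 8.5837e+5)
1/(-59*(-97)*210 + E) = 1/(-59*(-97)*210 + 2575096/3) = 1/(5723*210 + 2575096/3) = 1/(1201830 + 2575096/3) = 1/(6180586/3) = 3/6180586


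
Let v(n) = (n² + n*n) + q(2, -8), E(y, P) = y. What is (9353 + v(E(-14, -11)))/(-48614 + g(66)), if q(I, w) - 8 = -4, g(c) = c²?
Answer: -9749/44258 ≈ -0.22028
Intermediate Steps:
q(I, w) = 4 (q(I, w) = 8 - 4 = 4)
v(n) = 4 + 2*n² (v(n) = (n² + n*n) + 4 = (n² + n²) + 4 = 2*n² + 4 = 4 + 2*n²)
(9353 + v(E(-14, -11)))/(-48614 + g(66)) = (9353 + (4 + 2*(-14)²))/(-48614 + 66²) = (9353 + (4 + 2*196))/(-48614 + 4356) = (9353 + (4 + 392))/(-44258) = (9353 + 396)*(-1/44258) = 9749*(-1/44258) = -9749/44258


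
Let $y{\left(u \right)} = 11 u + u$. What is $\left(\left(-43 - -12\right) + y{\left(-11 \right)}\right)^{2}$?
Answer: $26569$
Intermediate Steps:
$y{\left(u \right)} = 12 u$
$\left(\left(-43 - -12\right) + y{\left(-11 \right)}\right)^{2} = \left(\left(-43 - -12\right) + 12 \left(-11\right)\right)^{2} = \left(\left(-43 + 12\right) - 132\right)^{2} = \left(-31 - 132\right)^{2} = \left(-163\right)^{2} = 26569$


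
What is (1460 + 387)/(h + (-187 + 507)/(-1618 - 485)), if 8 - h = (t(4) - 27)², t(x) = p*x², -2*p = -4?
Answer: -3884241/36071 ≈ -107.68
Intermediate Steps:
p = 2 (p = -½*(-4) = 2)
t(x) = 2*x²
h = -17 (h = 8 - (2*4² - 27)² = 8 - (2*16 - 27)² = 8 - (32 - 27)² = 8 - 1*5² = 8 - 1*25 = 8 - 25 = -17)
(1460 + 387)/(h + (-187 + 507)/(-1618 - 485)) = (1460 + 387)/(-17 + (-187 + 507)/(-1618 - 485)) = 1847/(-17 + 320/(-2103)) = 1847/(-17 + 320*(-1/2103)) = 1847/(-17 - 320/2103) = 1847/(-36071/2103) = 1847*(-2103/36071) = -3884241/36071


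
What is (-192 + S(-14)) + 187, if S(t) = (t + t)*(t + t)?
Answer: 779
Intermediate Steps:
S(t) = 4*t² (S(t) = (2*t)*(2*t) = 4*t²)
(-192 + S(-14)) + 187 = (-192 + 4*(-14)²) + 187 = (-192 + 4*196) + 187 = (-192 + 784) + 187 = 592 + 187 = 779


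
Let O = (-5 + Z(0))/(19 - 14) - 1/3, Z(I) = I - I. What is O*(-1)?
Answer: 4/3 ≈ 1.3333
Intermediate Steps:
Z(I) = 0
O = -4/3 (O = (-5 + 0)/(19 - 14) - 1/3 = -5/5 - 1*⅓ = -5*⅕ - ⅓ = -1 - ⅓ = -4/3 ≈ -1.3333)
O*(-1) = -4/3*(-1) = 4/3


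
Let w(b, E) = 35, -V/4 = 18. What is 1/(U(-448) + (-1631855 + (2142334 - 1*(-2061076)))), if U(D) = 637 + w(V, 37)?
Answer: 1/2572227 ≈ 3.8877e-7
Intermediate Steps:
V = -72 (V = -4*18 = -72)
U(D) = 672 (U(D) = 637 + 35 = 672)
1/(U(-448) + (-1631855 + (2142334 - 1*(-2061076)))) = 1/(672 + (-1631855 + (2142334 - 1*(-2061076)))) = 1/(672 + (-1631855 + (2142334 + 2061076))) = 1/(672 + (-1631855 + 4203410)) = 1/(672 + 2571555) = 1/2572227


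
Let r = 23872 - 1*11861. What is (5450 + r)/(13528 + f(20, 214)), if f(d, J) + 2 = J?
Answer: 17461/13740 ≈ 1.2708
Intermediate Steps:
f(d, J) = -2 + J
r = 12011 (r = 23872 - 11861 = 12011)
(5450 + r)/(13528 + f(20, 214)) = (5450 + 12011)/(13528 + (-2 + 214)) = 17461/(13528 + 212) = 17461/13740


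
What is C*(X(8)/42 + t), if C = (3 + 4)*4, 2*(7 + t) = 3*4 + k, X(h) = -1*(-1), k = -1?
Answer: -124/3 ≈ -41.333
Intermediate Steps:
X(h) = 1
t = -3/2 (t = -7 + (3*4 - 1)/2 = -7 + (12 - 1)/2 = -7 + (½)*11 = -7 + 11/2 = -3/2 ≈ -1.5000)
C = 28 (C = 7*4 = 28)
C*(X(8)/42 + t) = 28*(1/42 - 3/2) = 28*(-31/21) = -124/3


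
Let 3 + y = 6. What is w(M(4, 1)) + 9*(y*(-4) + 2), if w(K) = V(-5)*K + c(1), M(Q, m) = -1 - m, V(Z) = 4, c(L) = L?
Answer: -97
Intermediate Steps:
y = 3 (y = -3 + 6 = 3)
w(K) = 1 + 4*K (w(K) = 4*K + 1 = 1 + 4*K)
w(M(4, 1)) + 9*(y*(-4) + 2) = (1 + 4*(-1 - 1*1)) + 9*(3*(-4) + 2) = (1 + 4*(-1 - 1)) + 9*(-12 + 2) = (1 + 4*(-2)) + 9*(-10) = (1 - 8) - 90 = -7 - 90 = -97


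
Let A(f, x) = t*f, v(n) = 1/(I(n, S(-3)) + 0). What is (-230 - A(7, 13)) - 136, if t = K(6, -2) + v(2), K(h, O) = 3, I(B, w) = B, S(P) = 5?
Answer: -781/2 ≈ -390.50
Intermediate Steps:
v(n) = 1/n (v(n) = 1/(n + 0) = 1/n)
t = 7/2 (t = 3 + 1/2 = 3 + ½ = 7/2 ≈ 3.5000)
A(f, x) = 7*f/2
(-230 - A(7, 13)) - 136 = (-230 - 7*7/2) - 136 = (-230 - 1*49/2) - 136 = (-230 - 49/2) - 136 = -509/2 - 136 = -781/2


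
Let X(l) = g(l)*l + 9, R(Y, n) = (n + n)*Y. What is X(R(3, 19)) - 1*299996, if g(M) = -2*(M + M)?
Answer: -351971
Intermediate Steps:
g(M) = -4*M
R(Y, n) = 2*Y*n (R(Y, n) = (2*n)*Y = 2*Y*n)
X(l) = 9 - 4*l**2 (X(l) = (-4*l)*l + 9 = -4*l**2 + 9 = 9 - 4*l**2)
X(R(3, 19)) - 1*299996 = (9 - 4*(2*3*19)**2) - 1*299996 = (9 - 4*114**2) - 299996 = (9 - 4*12996) - 299996 = (9 - 51984) - 299996 = -51975 - 299996 = -351971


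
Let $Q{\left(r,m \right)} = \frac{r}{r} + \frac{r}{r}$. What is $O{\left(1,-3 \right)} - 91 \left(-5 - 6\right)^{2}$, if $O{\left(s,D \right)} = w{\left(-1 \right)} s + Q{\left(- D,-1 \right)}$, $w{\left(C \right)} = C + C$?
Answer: $-11011$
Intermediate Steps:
$w{\left(C \right)} = 2 C$
$Q{\left(r,m \right)} = 2$ ($Q{\left(r,m \right)} = 1 + 1 = 2$)
$O{\left(s,D \right)} = 2 - 2 s$ ($O{\left(s,D \right)} = 2 \left(-1\right) s + 2 = - 2 s + 2 = 2 - 2 s$)
$O{\left(1,-3 \right)} - 91 \left(-5 - 6\right)^{2} = \left(2 - 2\right) - 91 \left(-5 - 6\right)^{2} = \left(2 - 2\right) - 91 \left(-11\right)^{2} = 0 - 11011 = -11011$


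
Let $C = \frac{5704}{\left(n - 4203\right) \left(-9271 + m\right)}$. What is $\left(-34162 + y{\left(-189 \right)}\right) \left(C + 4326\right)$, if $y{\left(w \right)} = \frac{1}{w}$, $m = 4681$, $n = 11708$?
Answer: $- \frac{481088576570233762}{3255331275} \approx -1.4778 \cdot 10^{8}$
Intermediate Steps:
$C = - \frac{2852}{17223975}$ ($C = \frac{5704}{\left(11708 - 4203\right) \left(-9271 + 4681\right)} = \frac{5704}{7505 \left(-4590\right)} = \frac{5704}{-34447950} = 5704 \left(- \frac{1}{34447950}\right) = - \frac{2852}{17223975} \approx -0.00016558$)
$\left(-34162 + y{\left(-189 \right)}\right) \left(C + 4326\right) = \left(-34162 + \frac{1}{-189}\right) \left(- \frac{2852}{17223975} + 4326\right) = \left(-34162 - \frac{1}{189}\right) \frac{74510912998}{17223975} = \left(- \frac{6456619}{189}\right) \frac{74510912998}{17223975} = - \frac{481088576570233762}{3255331275}$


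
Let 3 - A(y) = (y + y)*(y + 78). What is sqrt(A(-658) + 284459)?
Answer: 3*I*sqrt(53202) ≈ 691.97*I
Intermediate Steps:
A(y) = 3 - 2*y*(78 + y) (A(y) = 3 - (y + y)*(y + 78) = 3 - 2*y*(78 + y))
sqrt(A(-658) + 284459) = sqrt((3 - 156*(-658) - 2*(-658)**2) + 284459) = sqrt((3 + 102648 - 2*432964) + 284459) = sqrt((3 + 102648 - 865928) + 284459) = sqrt(-763277 + 284459) = sqrt(-478818) = 3*I*sqrt(53202)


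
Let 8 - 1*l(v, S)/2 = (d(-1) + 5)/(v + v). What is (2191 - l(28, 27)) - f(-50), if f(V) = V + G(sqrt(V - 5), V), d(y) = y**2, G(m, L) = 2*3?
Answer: 31069/14 ≈ 2219.2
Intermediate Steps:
G(m, L) = 6
f(V) = 6 + V (f(V) = V + 6 = 6 + V)
l(v, S) = 16 - 6/v (l(v, S) = 16 - 2*((-1)**2 + 5)/(v + v) = 16 - 2*(1 + 5)/(2*v) = 16 - 12*1/(2*v) = 16 - 6/v)
(2191 - l(28, 27)) - f(-50) = (2191 - (16 - 6/28)) - (6 - 50) = (2191 - (16 - 6*1/28)) - 1*(-44) = (2191 - (16 - 3/14)) + 44 = (2191 - 1*221/14) + 44 = (2191 - 221/14) + 44 = 30453/14 + 44 = 31069/14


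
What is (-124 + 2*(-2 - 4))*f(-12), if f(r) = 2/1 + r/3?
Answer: 272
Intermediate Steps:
f(r) = 2 + r/3 (f(r) = 2*1 + r*(⅓) = 2 + r/3)
(-124 + 2*(-2 - 4))*f(-12) = (-124 + 2*(-2 - 4))*(2 + (⅓)*(-12)) = (-124 + 2*(-6))*(2 - 4) = (-124 - 12)*(-2) = -136*(-2) = 272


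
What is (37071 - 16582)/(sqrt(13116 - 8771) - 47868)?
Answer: -980767452/2291341079 - 20489*sqrt(4345)/2291341079 ≈ -0.42862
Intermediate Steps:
(37071 - 16582)/(sqrt(13116 - 8771) - 47868) = 20489/(sqrt(4345) - 47868) = 20489/(-47868 + sqrt(4345))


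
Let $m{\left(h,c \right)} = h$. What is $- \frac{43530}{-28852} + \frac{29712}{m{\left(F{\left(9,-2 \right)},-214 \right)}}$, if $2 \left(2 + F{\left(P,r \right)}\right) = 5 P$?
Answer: $\frac{858142989}{591466} \approx 1450.9$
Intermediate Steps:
$F{\left(P,r \right)} = -2 + \frac{5 P}{2}$
$- \frac{43530}{-28852} + \frac{29712}{m{\left(F{\left(9,-2 \right)},-214 \right)}} = - \frac{43530}{-28852} + \frac{29712}{-2 + \frac{5}{2} \cdot 9} = \left(-43530\right) \left(- \frac{1}{28852}\right) + \frac{29712}{-2 + \frac{45}{2}} = \frac{21765}{14426} + \frac{29712}{\frac{41}{2}} = \frac{21765}{14426} + 29712 \cdot \frac{2}{41} = \frac{21765}{14426} + \frac{59424}{41} = \frac{858142989}{591466}$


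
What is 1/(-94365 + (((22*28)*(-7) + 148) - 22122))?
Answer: -1/120651 ≈ -8.2884e-6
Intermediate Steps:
1/(-94365 + (((22*28)*(-7) + 148) - 22122)) = 1/(-94365 + ((616*(-7) + 148) - 22122)) = 1/(-94365 + ((-4312 + 148) - 22122)) = 1/(-94365 + (-4164 - 22122)) = 1/(-94365 - 26286) = 1/(-120651) = -1/120651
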